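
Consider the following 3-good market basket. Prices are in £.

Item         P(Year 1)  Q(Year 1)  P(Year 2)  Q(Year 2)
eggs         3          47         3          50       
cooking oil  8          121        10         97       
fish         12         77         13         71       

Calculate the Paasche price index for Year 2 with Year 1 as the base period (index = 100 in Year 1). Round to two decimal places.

Paasche price index uses current-period quantities as weights.
ΣP(Year 2)·Q(Year 2) = 3×50 + 10×97 + 13×71 = 150 + 970 + 923 = 2043
ΣP(Year 1)·Q(Year 2) = 3×50 + 8×97 + 12×71 = 150 + 776 + 852 = 1778
Index = 2043 / 1778 × 100 = 114.9044

114.90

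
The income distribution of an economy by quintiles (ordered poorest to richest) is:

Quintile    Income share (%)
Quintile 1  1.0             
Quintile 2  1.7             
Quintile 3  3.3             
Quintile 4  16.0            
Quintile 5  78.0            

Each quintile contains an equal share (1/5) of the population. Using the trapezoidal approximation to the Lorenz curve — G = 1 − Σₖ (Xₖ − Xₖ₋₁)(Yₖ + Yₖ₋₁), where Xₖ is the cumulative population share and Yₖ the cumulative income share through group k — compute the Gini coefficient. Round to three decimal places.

Cumulative income shares Yₖ: 0.0100, 0.0270, 0.0600, 0.2200, 1.0000
Σ (Xₖ−Xₖ₋₁)(Yₖ+Yₖ₋₁) = (1/5)(0.0100+0.0000) + (1/5)(0.0270+0.0100) + (1/5)(0.0600+0.0270) + (1/5)(0.2200+0.0600) + (1/5)(1.0000+0.2200)
  = 0.0020 + 0.0074 + 0.0174 + 0.0560 + 0.2440 = 0.3268
G = 1 − 0.3268 = 0.6732

0.673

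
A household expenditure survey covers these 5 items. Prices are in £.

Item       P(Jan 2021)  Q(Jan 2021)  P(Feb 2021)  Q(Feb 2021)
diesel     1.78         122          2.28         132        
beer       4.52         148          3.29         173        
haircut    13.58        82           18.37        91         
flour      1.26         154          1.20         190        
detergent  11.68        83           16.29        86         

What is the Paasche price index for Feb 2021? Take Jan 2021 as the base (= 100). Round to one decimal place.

119.3

Paasche price index uses current-period quantities as weights.
ΣP(Feb 2021)·Q(Feb 2021) = 2.28×132 + 3.29×173 + 18.37×91 + 1.20×190 + 16.29×86 = 300.96 + 569.17 + 1671.67 + 228 + 1400.94 = 4170.74
ΣP(Jan 2021)·Q(Feb 2021) = 1.78×132 + 4.52×173 + 13.58×91 + 1.26×190 + 11.68×86 = 234.96 + 781.96 + 1235.78 + 239.4 + 1004.48 = 3496.58
Index = 4170.74 / 3496.58 × 100 = 119.2806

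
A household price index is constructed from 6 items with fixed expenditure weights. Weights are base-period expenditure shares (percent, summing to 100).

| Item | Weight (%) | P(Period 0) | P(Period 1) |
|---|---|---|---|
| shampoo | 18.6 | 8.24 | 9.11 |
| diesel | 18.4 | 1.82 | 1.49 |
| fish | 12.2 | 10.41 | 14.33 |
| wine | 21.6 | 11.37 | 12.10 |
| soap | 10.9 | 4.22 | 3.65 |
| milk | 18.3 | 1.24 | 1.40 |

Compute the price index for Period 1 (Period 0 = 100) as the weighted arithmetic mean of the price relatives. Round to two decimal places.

shampoo: 18.6 × (9.11/8.24) = 18.6 × 1.105583 = 20.5638
diesel: 18.4 × (1.49/1.82) = 18.4 × 0.818681 = 15.0637
fish: 12.2 × (14.33/10.41) = 12.2 × 1.376561 = 16.7940
wine: 21.6 × (12.10/11.37) = 21.6 × 1.064204 = 22.9868
soap: 10.9 × (3.65/4.22) = 10.9 × 0.864929 = 9.4277
milk: 18.3 × (1.40/1.24) = 18.3 × 1.129032 = 20.6613
Index = Σ wᵢ·(p₁ᵢ/p₀ᵢ) = 20.5638 + 15.0637 + 16.7940 + 22.9868 + 9.4277 + 20.6613 = 105.4974

105.50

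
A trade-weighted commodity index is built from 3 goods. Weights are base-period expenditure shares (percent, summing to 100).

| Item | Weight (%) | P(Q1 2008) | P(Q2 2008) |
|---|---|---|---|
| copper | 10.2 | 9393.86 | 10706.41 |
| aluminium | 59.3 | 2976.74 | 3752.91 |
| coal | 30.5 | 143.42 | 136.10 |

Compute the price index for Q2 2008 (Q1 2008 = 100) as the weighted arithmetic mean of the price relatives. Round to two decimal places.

115.33

copper: 10.2 × (10706.41/9393.86) = 10.2 × 1.139724 = 11.6252
aluminium: 59.3 × (3752.91/2976.74) = 59.3 × 1.260745 = 74.7622
coal: 30.5 × (136.10/143.42) = 30.5 × 0.948961 = 28.9433
Index = Σ wᵢ·(p₁ᵢ/p₀ᵢ) = 11.6252 + 74.7622 + 28.9433 = 115.3307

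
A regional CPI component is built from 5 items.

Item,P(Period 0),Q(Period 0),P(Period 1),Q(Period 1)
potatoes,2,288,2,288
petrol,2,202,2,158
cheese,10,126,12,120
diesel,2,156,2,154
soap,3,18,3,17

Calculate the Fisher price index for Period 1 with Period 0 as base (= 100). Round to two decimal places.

109.73

Laspeyres component (base-period weights):
ΣP(Period 1)Q(Period 0) = 2×288 + 2×202 + 12×126 + 2×156 + 3×18 = 576 + 404 + 1512 + 312 + 54 = 2858
ΣP(Period 0)Q(Period 0) = 2×288 + 2×202 + 10×126 + 2×156 + 3×18 = 576 + 404 + 1260 + 312 + 54 = 2606
L = 2858 / 2606 × 100 = 109.6700
Paasche component (current-period weights):
ΣP(Period 1)Q(Period 1) = 2×288 + 2×158 + 12×120 + 2×154 + 3×17 = 576 + 316 + 1440 + 308 + 51 = 2691
ΣP(Period 0)Q(Period 1) = 2×288 + 2×158 + 10×120 + 2×154 + 3×17 = 576 + 316 + 1200 + 308 + 51 = 2451
P = 2691 / 2451 × 100 = 109.7919
Fisher = √(L × P) = √(109.6700 × 109.7919) = 109.7309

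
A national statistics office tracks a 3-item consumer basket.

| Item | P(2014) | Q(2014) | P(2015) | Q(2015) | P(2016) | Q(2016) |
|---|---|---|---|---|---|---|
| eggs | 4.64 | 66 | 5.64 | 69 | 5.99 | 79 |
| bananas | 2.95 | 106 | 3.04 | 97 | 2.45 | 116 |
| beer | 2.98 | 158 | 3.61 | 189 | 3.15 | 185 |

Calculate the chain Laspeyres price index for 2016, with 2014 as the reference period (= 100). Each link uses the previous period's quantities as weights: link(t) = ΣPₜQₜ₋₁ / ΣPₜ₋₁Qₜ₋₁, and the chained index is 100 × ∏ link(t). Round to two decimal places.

Link 2014→2015:
ΣP(2015)Q(2014) = 5.64×66 + 3.04×106 + 3.61×158 = 372.24 + 322.24 + 570.38 = 1264.86
ΣP(2014)Q(2014) = 4.64×66 + 2.95×106 + 2.98×158 = 306.24 + 312.7 + 470.84 = 1089.78
link = 1264.86/1089.78 = 1.160656
Link 2015→2016:
ΣP(2016)Q(2015) = 5.99×69 + 2.45×97 + 3.15×189 = 413.31 + 237.65 + 595.35 = 1246.31
ΣP(2015)Q(2015) = 5.64×69 + 3.04×97 + 3.61×189 = 389.16 + 294.88 + 682.29 = 1366.33
link = 1246.31/1366.33 = 0.912159
Chained index = 100 × 1.160656 × 0.912159 = 105.8703

105.87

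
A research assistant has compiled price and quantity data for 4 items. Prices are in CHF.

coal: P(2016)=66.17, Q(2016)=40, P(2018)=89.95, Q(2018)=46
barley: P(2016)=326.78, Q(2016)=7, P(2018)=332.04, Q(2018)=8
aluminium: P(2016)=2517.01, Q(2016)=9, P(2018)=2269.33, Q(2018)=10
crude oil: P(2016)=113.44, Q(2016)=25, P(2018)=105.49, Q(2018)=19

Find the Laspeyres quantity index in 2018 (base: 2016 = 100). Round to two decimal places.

Laspeyres quantity index uses base-period prices as weights.
ΣP(2016)·Q(2018) = 66.17×46 + 326.78×8 + 2517.01×10 + 113.44×19 = 3043.82 + 2614.24 + 25170.1 + 2155.36 = 32983.52
ΣP(2016)·Q(2016) = 66.17×40 + 326.78×7 + 2517.01×9 + 113.44×25 = 2646.8 + 2287.46 + 22653.09 + 2836 = 30423.35
Index = 32983.52 / 30423.35 × 100 = 108.4151

108.42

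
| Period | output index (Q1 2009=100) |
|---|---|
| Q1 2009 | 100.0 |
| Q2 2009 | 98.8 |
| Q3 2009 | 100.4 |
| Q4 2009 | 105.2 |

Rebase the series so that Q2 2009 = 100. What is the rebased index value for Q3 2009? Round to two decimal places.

101.62

Rebased(Q3 2009) = 100.4 / 98.8 × 100 = 101.6194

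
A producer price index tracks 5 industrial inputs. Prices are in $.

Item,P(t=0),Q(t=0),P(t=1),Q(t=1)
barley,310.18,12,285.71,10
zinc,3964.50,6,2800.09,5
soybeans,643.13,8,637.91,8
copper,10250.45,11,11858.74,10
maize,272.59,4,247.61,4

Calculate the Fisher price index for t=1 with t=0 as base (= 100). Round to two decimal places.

Laspeyres component (base-period weights):
ΣP(t=1)Q(t=0) = 285.71×12 + 2800.09×6 + 637.91×8 + 11858.74×11 + 247.61×4 = 3428.52 + 16800.54 + 5103.28 + 130446.14 + 990.44 = 156768.92
ΣP(t=0)Q(t=0) = 310.18×12 + 3964.50×6 + 643.13×8 + 10250.45×11 + 272.59×4 = 3722.16 + 23787 + 5145.04 + 112754.95 + 1090.36 = 146499.51
L = 156768.92 / 146499.51 × 100 = 107.0099
Paasche component (current-period weights):
ΣP(t=1)Q(t=1) = 285.71×10 + 2800.09×5 + 637.91×8 + 11858.74×10 + 247.61×4 = 2857.1 + 14000.45 + 5103.28 + 118587.4 + 990.44 = 141538.67
ΣP(t=0)Q(t=1) = 310.18×10 + 3964.50×5 + 643.13×8 + 10250.45×10 + 272.59×4 = 3101.8 + 19822.5 + 5145.04 + 102504.5 + 1090.36 = 131664.2
P = 141538.67 / 131664.2 × 100 = 107.4997
Fisher = √(L × P) = √(107.0099 × 107.4997) = 107.2545

107.25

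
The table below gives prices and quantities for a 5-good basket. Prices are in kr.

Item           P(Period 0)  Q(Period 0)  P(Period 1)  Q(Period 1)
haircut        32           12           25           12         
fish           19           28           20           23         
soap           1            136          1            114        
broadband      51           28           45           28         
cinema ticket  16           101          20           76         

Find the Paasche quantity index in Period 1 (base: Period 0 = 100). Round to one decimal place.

85.5

Paasche quantity index uses current-period prices as weights.
ΣP(Period 1)·Q(Period 1) = 25×12 + 20×23 + 1×114 + 45×28 + 20×76 = 300 + 460 + 114 + 1260 + 1520 = 3654
ΣP(Period 1)·Q(Period 0) = 25×12 + 20×28 + 1×136 + 45×28 + 20×101 = 300 + 560 + 136 + 1260 + 2020 = 4276
Index = 3654 / 4276 × 100 = 85.4537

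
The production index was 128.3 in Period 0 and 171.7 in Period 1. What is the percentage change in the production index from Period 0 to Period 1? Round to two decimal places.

33.83%

Change = (171.7 − 128.3) / 128.3 × 100
       = 43.4 / 128.3 × 100 = 33.8270%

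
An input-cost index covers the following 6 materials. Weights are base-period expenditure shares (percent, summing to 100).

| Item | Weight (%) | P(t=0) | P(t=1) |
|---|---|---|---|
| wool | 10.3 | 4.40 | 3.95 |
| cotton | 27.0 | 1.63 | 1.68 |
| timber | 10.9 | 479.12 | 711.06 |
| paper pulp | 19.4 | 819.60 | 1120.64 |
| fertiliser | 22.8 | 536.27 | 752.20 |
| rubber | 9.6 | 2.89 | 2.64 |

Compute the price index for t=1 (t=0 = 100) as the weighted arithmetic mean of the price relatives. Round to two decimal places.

wool: 10.3 × (3.95/4.40) = 10.3 × 0.897727 = 9.2466
cotton: 27.0 × (1.68/1.63) = 27.0 × 1.030675 = 27.8282
timber: 10.9 × (711.06/479.12) = 10.9 × 1.484096 = 16.1766
paper pulp: 19.4 × (1120.64/819.60) = 19.4 × 1.367301 = 26.5256
fertiliser: 22.8 × (752.20/536.27) = 22.8 × 1.402652 = 31.9805
rubber: 9.6 × (2.64/2.89) = 9.6 × 0.913495 = 8.7696
Index = Σ wᵢ·(p₁ᵢ/p₀ᵢ) = 9.2466 + 27.8282 + 16.1766 + 26.5256 + 31.9805 + 8.7696 = 120.5271

120.53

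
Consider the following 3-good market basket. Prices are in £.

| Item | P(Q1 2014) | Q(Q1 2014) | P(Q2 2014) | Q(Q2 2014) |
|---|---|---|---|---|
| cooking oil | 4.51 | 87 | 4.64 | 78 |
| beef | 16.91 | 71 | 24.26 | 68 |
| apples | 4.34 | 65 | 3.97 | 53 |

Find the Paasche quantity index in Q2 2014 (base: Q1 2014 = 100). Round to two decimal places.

Paasche quantity index uses current-period prices as weights.
ΣP(Q2 2014)·Q(Q2 2014) = 4.64×78 + 24.26×68 + 3.97×53 = 361.92 + 1649.68 + 210.41 = 2222.01
ΣP(Q2 2014)·Q(Q1 2014) = 4.64×87 + 24.26×71 + 3.97×65 = 403.68 + 1722.46 + 258.05 = 2384.19
Index = 2222.01 / 2384.19 × 100 = 93.1977

93.20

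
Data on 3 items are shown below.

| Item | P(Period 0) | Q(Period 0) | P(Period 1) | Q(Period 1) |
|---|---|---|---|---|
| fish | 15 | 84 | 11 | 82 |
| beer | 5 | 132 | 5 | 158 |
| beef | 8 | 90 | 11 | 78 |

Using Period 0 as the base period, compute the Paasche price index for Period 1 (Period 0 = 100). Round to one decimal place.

96.4

Paasche price index uses current-period quantities as weights.
ΣP(Period 1)·Q(Period 1) = 11×82 + 5×158 + 11×78 = 902 + 790 + 858 = 2550
ΣP(Period 0)·Q(Period 1) = 15×82 + 5×158 + 8×78 = 1230 + 790 + 624 = 2644
Index = 2550 / 2644 × 100 = 96.4448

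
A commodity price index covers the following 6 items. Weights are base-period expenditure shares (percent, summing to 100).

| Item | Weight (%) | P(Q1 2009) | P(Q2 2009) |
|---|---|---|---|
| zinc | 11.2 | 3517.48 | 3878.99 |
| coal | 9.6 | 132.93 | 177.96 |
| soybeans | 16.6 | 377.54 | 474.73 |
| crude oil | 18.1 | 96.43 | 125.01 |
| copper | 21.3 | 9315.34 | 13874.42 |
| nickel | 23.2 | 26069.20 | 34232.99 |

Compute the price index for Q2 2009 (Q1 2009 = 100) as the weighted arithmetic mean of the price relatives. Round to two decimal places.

131.73

zinc: 11.2 × (3878.99/3517.48) = 11.2 × 1.102775 = 12.3511
coal: 9.6 × (177.96/132.93) = 9.6 × 1.338750 = 12.8520
soybeans: 16.6 × (474.73/377.54) = 16.6 × 1.257430 = 20.8733
crude oil: 18.1 × (125.01/96.43) = 18.1 × 1.296381 = 23.4645
copper: 21.3 × (13874.42/9315.34) = 21.3 × 1.489416 = 31.7246
nickel: 23.2 × (34232.99/26069.20) = 23.2 × 1.313158 = 30.4653
Index = Σ wᵢ·(p₁ᵢ/p₀ᵢ) = 12.3511 + 12.8520 + 20.8733 + 23.4645 + 31.7246 + 30.4653 = 131.7308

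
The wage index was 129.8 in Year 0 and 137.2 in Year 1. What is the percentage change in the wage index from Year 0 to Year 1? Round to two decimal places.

Change = (137.2 − 129.8) / 129.8 × 100
       = 7.4 / 129.8 × 100 = 5.7011%

5.70%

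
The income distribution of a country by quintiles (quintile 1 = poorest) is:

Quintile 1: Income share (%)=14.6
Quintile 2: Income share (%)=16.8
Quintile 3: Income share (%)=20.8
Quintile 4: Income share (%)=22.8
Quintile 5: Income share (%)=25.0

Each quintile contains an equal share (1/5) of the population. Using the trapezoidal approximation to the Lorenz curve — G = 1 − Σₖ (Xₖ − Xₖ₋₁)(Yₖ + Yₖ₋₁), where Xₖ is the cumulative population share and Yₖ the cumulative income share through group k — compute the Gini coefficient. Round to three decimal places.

Cumulative income shares Yₖ: 0.1460, 0.3140, 0.5220, 0.7500, 1.0000
Σ (Xₖ−Xₖ₋₁)(Yₖ+Yₖ₋₁) = (1/5)(0.1460+0.0000) + (1/5)(0.3140+0.1460) + (1/5)(0.5220+0.3140) + (1/5)(0.7500+0.5220) + (1/5)(1.0000+0.7500)
  = 0.0292 + 0.0920 + 0.1672 + 0.2544 + 0.3500 = 0.8928
G = 1 − 0.8928 = 0.1072

0.107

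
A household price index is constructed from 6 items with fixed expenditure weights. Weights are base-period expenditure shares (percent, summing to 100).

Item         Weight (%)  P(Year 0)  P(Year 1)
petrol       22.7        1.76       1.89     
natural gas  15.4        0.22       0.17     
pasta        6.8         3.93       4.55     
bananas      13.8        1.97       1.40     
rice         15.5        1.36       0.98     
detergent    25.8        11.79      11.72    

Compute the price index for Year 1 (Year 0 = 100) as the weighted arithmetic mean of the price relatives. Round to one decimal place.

90.8

petrol: 22.7 × (1.89/1.76) = 22.7 × 1.073864 = 24.3767
natural gas: 15.4 × (0.17/0.22) = 15.4 × 0.772727 = 11.9000
pasta: 6.8 × (4.55/3.93) = 6.8 × 1.157761 = 7.8728
bananas: 13.8 × (1.40/1.97) = 13.8 × 0.710660 = 9.8071
rice: 15.5 × (0.98/1.36) = 15.5 × 0.720588 = 11.1691
detergent: 25.8 × (11.72/11.79) = 25.8 × 0.994063 = 25.6468
Index = Σ wᵢ·(p₁ᵢ/p₀ᵢ) = 24.3767 + 11.9000 + 7.8728 + 9.8071 + 11.1691 + 25.6468 = 90.7725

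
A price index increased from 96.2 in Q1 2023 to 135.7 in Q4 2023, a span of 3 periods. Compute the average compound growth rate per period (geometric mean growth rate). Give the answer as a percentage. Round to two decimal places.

12.15%

Growth factor = (135.7/96.2)^(1/3) = (1.410603)^(1/3) = 1.121506
Growth rate = 1.121506 − 1 = 0.121506 = 12.1506%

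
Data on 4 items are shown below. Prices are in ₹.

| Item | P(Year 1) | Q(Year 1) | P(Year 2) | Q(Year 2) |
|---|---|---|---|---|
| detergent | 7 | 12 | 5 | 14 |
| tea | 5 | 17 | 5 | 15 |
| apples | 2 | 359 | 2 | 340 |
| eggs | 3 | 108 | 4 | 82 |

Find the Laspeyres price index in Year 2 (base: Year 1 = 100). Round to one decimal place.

106.9

Laspeyres price index uses base-period quantities as weights.
ΣP(Year 2)·Q(Year 1) = 5×12 + 5×17 + 2×359 + 4×108 = 60 + 85 + 718 + 432 = 1295
ΣP(Year 1)·Q(Year 1) = 7×12 + 5×17 + 2×359 + 3×108 = 84 + 85 + 718 + 324 = 1211
Index = 1295 / 1211 × 100 = 106.9364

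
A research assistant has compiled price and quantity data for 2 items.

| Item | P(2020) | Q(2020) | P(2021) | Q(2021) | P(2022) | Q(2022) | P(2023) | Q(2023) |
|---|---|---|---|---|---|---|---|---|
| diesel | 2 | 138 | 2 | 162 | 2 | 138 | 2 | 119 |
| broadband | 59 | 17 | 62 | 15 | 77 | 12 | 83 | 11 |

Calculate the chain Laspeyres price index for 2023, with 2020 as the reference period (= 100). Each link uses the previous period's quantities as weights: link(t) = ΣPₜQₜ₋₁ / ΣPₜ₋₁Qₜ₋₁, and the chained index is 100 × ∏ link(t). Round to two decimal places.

130.00

Link 2020→2021:
ΣP(2021)Q(2020) = 2×138 + 62×17 = 276 + 1054 = 1330
ΣP(2020)Q(2020) = 2×138 + 59×17 = 276 + 1003 = 1279
link = 1330/1279 = 1.039875
Link 2021→2022:
ΣP(2022)Q(2021) = 2×162 + 77×15 = 324 + 1155 = 1479
ΣP(2021)Q(2021) = 2×162 + 62×15 = 324 + 930 = 1254
link = 1479/1254 = 1.179426
Link 2022→2023:
ΣP(2023)Q(2022) = 2×138 + 83×12 = 276 + 996 = 1272
ΣP(2022)Q(2022) = 2×138 + 77×12 = 276 + 924 = 1200
link = 1272/1200 = 1.060000
Chained index = 100 × 1.039875 × 1.179426 × 1.060000 = 130.0043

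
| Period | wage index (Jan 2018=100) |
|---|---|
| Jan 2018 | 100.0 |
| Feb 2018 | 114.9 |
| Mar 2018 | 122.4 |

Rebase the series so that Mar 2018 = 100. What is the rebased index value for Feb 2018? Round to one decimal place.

93.9

Rebased(Feb 2018) = 114.9 / 122.4 × 100 = 93.8725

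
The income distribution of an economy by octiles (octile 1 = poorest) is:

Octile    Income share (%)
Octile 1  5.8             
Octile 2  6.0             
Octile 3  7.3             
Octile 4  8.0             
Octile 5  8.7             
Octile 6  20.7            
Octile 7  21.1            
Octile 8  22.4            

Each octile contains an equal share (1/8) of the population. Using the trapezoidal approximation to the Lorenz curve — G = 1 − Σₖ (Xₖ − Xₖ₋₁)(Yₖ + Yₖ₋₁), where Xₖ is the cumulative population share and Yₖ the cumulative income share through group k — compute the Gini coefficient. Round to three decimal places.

0.291

Cumulative income shares Yₖ: 0.0580, 0.1180, 0.1910, 0.2710, 0.3580, 0.5650, 0.7760, 1.0000
Σ (Xₖ−Xₖ₋₁)(Yₖ+Yₖ₋₁) = (1/8)(0.0580+0.0000) + (1/8)(0.1180+0.0580) + (1/8)(0.1910+0.1180) + (1/8)(0.2710+0.1910) + (1/8)(0.3580+0.2710) + (1/8)(0.5650+0.3580) + (1/8)(0.7760+0.5650) + (1/8)(1.0000+0.7760)
  = 0.0072 + 0.0220 + 0.0386 + 0.0578 + 0.0786 + 0.1154 + 0.1676 + 0.2220 = 0.7092
G = 1 − 0.7092 = 0.2908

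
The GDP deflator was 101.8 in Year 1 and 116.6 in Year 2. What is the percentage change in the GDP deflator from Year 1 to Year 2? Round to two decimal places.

14.54%

Change = (116.6 − 101.8) / 101.8 × 100
       = 14.8 / 101.8 × 100 = 14.5383%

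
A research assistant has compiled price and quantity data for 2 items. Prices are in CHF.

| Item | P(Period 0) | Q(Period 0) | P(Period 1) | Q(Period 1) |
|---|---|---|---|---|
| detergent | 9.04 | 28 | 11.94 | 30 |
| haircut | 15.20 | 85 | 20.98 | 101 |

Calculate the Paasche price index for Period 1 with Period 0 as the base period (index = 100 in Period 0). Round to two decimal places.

137.13

Paasche price index uses current-period quantities as weights.
ΣP(Period 1)·Q(Period 1) = 11.94×30 + 20.98×101 = 358.2 + 2118.98 = 2477.18
ΣP(Period 0)·Q(Period 1) = 9.04×30 + 15.20×101 = 271.2 + 1535.2 = 1806.4
Index = 2477.18 / 1806.4 × 100 = 137.1335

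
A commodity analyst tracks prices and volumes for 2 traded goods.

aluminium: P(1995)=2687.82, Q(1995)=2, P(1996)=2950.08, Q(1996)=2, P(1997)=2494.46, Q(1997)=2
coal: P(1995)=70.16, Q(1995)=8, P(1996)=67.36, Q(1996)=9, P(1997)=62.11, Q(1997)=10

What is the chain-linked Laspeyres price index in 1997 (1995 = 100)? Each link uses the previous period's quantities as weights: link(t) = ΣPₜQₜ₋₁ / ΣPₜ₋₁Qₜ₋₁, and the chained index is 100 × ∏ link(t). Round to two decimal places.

92.48

Link 1995→1996:
ΣP(1996)Q(1995) = 2950.08×2 + 67.36×8 = 5900.16 + 538.88 = 6439.04
ΣP(1995)Q(1995) = 2687.82×2 + 70.16×8 = 5375.64 + 561.28 = 5936.92
link = 6439.04/5936.92 = 1.084576
Link 1996→1997:
ΣP(1997)Q(1996) = 2494.46×2 + 62.11×9 = 4988.92 + 558.99 = 5547.91
ΣP(1996)Q(1996) = 2950.08×2 + 67.36×9 = 5900.16 + 606.24 = 6506.4
link = 5547.91/6506.4 = 0.852685
Chained index = 100 × 1.084576 × 0.852685 = 92.4802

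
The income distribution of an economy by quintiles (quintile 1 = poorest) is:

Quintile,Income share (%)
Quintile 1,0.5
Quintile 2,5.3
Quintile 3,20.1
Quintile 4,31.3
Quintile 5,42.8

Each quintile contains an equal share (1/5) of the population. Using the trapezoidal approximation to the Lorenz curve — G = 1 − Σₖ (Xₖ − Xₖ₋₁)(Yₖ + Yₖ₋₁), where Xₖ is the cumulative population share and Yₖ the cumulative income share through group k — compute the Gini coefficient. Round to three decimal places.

Cumulative income shares Yₖ: 0.0050, 0.0580, 0.2590, 0.5720, 1.0000
Σ (Xₖ−Xₖ₋₁)(Yₖ+Yₖ₋₁) = (1/5)(0.0050+0.0000) + (1/5)(0.0580+0.0050) + (1/5)(0.2590+0.0580) + (1/5)(0.5720+0.2590) + (1/5)(1.0000+0.5720)
  = 0.0010 + 0.0126 + 0.0634 + 0.1662 + 0.3144 = 0.5576
G = 1 − 0.5576 = 0.4424

0.442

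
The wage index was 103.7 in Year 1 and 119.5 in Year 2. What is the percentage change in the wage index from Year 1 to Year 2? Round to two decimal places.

Change = (119.5 − 103.7) / 103.7 × 100
       = 15.8 / 103.7 × 100 = 15.2363%

15.24%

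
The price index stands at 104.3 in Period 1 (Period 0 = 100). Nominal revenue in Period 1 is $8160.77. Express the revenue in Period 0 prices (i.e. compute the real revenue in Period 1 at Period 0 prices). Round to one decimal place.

Real = Nominal ÷ (Index/100) = 8160.77 ÷ (104.3/100)
     = 8160.77 ÷ 1.043 = 7824.3241

7824.3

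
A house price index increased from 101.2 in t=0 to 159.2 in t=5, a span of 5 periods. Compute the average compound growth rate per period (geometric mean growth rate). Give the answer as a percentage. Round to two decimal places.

9.48%

Growth factor = (159.2/101.2)^(1/5) = (1.573123)^(1/5) = 1.094845
Growth rate = 1.094845 − 1 = 0.094845 = 9.4845%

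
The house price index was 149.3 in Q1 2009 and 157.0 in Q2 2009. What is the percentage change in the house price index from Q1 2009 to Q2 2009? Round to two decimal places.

5.16%

Change = (157.0 − 149.3) / 149.3 × 100
       = 7.7 / 149.3 × 100 = 5.1574%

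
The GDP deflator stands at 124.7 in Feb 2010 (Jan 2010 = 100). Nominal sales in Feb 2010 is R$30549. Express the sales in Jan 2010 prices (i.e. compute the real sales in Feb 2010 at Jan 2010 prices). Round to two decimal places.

Real = Nominal ÷ (Index/100) = 30549 ÷ (124.7/100)
     = 30549 ÷ 1.247 = 24497.9952

24498.00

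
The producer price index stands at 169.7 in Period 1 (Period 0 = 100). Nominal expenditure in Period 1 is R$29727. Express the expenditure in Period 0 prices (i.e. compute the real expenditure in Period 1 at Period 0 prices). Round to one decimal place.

17517.4

Real = Nominal ÷ (Index/100) = 29727 ÷ (169.7/100)
     = 29727 ÷ 1.697 = 17517.3836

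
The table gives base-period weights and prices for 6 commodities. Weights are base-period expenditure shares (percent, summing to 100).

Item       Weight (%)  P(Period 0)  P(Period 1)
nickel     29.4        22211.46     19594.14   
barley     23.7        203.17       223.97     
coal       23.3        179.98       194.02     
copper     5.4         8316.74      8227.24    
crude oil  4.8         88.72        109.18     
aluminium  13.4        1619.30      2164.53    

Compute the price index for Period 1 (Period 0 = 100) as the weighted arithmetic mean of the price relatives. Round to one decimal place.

nickel: 29.4 × (19594.14/22211.46) = 29.4 × 0.882164 = 25.9356
barley: 23.7 × (223.97/203.17) = 23.7 × 1.102377 = 26.1263
coal: 23.3 × (194.02/179.98) = 23.3 × 1.078009 = 25.1176
copper: 5.4 × (8227.24/8316.74) = 5.4 × 0.989239 = 5.3419
crude oil: 4.8 × (109.18/88.72) = 4.8 × 1.230613 = 5.9069
aluminium: 13.4 × (2164.53/1619.30) = 13.4 × 1.336707 = 17.9119
Index = Σ wᵢ·(p₁ᵢ/p₀ᵢ) = 25.9356 + 26.1263 + 25.1176 + 5.3419 + 5.9069 + 17.9119 = 106.3403

106.3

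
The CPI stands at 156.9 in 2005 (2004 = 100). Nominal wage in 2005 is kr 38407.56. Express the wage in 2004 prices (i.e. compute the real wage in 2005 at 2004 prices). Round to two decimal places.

Real = Nominal ÷ (Index/100) = 38407.56 ÷ (156.9/100)
     = 38407.56 ÷ 1.569 = 24479.0057

24479.01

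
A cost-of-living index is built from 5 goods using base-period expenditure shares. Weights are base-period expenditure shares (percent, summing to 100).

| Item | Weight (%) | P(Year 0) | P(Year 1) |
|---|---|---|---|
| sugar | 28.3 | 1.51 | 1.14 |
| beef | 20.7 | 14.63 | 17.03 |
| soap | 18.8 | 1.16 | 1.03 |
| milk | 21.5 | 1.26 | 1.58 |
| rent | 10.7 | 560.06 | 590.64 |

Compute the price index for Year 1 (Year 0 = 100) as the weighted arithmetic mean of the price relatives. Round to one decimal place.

100.4

sugar: 28.3 × (1.14/1.51) = 28.3 × 0.754967 = 21.3656
beef: 20.7 × (17.03/14.63) = 20.7 × 1.164046 = 24.0958
soap: 18.8 × (1.03/1.16) = 18.8 × 0.887931 = 16.6931
milk: 21.5 × (1.58/1.26) = 21.5 × 1.253968 = 26.9603
rent: 10.7 × (590.64/560.06) = 10.7 × 1.054601 = 11.2842
Index = Σ wᵢ·(p₁ᵢ/p₀ᵢ) = 21.3656 + 24.0958 + 16.6931 + 26.9603 + 11.2842 = 100.3990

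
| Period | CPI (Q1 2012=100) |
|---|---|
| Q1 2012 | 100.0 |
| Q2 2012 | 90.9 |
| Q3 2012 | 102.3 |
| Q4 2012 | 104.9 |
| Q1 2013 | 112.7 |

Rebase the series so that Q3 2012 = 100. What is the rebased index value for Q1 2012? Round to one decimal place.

Rebased(Q1 2012) = 100.0 / 102.3 × 100 = 97.7517

97.8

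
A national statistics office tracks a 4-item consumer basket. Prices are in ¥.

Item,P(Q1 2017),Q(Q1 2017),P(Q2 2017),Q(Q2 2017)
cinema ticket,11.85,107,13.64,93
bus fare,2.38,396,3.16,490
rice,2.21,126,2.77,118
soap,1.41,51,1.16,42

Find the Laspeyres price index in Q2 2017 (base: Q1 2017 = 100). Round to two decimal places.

Laspeyres price index uses base-period quantities as weights.
ΣP(Q2 2017)·Q(Q1 2017) = 13.64×107 + 3.16×396 + 2.77×126 + 1.16×51 = 1459.48 + 1251.36 + 349.02 + 59.16 = 3119.02
ΣP(Q1 2017)·Q(Q1 2017) = 11.85×107 + 2.38×396 + 2.21×126 + 1.41×51 = 1267.95 + 942.48 + 278.46 + 71.91 = 2560.8
Index = 3119.02 / 2560.8 × 100 = 121.7987

121.80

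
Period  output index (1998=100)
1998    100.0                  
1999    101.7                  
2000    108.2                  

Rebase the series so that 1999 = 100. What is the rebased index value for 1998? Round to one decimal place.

98.3

Rebased(1998) = 100.0 / 101.7 × 100 = 98.3284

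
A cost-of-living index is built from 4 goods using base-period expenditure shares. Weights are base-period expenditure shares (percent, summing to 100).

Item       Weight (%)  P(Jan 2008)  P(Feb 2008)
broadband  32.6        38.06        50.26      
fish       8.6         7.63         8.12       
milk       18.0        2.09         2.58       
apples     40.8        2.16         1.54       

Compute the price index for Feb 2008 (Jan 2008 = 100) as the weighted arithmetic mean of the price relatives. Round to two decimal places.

103.51

broadband: 32.6 × (50.26/38.06) = 32.6 × 1.320547 = 43.0498
fish: 8.6 × (8.12/7.63) = 8.6 × 1.064220 = 9.1523
milk: 18.0 × (2.58/2.09) = 18.0 × 1.234450 = 22.2201
apples: 40.8 × (1.54/2.16) = 40.8 × 0.712963 = 29.0889
Index = Σ wᵢ·(p₁ᵢ/p₀ᵢ) = 43.0498 + 9.1523 + 22.2201 + 29.0889 = 103.5111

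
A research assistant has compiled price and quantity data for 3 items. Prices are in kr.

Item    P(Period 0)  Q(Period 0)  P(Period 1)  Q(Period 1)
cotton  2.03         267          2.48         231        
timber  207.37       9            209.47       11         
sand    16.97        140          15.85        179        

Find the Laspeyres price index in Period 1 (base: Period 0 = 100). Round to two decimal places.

99.63

Laspeyres price index uses base-period quantities as weights.
ΣP(Period 1)·Q(Period 0) = 2.48×267 + 209.47×9 + 15.85×140 = 662.16 + 1885.23 + 2219 = 4766.39
ΣP(Period 0)·Q(Period 0) = 2.03×267 + 207.37×9 + 16.97×140 = 542.01 + 1866.33 + 2375.8 = 4784.14
Index = 4766.39 / 4784.14 × 100 = 99.6290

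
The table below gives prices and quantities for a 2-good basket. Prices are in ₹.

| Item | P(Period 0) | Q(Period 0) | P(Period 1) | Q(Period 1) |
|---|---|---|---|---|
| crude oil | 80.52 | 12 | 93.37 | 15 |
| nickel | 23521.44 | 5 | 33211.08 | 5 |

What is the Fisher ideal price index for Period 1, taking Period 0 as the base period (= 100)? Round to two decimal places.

140.96

Laspeyres component (base-period weights):
ΣP(Period 1)Q(Period 0) = 93.37×12 + 33211.08×5 = 1120.44 + 166055.4 = 167175.84
ΣP(Period 0)Q(Period 0) = 80.52×12 + 23521.44×5 = 966.24 + 117607.2 = 118573.44
L = 167175.84 / 118573.44 × 100 = 140.9893
Paasche component (current-period weights):
ΣP(Period 1)Q(Period 1) = 93.37×15 + 33211.08×5 = 1400.55 + 166055.4 = 167455.95
ΣP(Period 0)Q(Period 1) = 80.52×15 + 23521.44×5 = 1207.8 + 117607.2 = 118815
P = 167455.95 / 118815 × 100 = 140.9384
Fisher = √(L × P) = √(140.9893 × 140.9384) = 140.9638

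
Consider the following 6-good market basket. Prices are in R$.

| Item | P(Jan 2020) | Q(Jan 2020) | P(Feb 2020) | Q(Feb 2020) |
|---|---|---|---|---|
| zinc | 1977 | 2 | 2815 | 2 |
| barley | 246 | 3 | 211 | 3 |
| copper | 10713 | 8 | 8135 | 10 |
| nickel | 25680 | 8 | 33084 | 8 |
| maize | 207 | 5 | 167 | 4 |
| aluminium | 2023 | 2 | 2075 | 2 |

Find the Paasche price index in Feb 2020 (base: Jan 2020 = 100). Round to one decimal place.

110.9

Paasche price index uses current-period quantities as weights.
ΣP(Feb 2020)·Q(Feb 2020) = 2815×2 + 211×3 + 8135×10 + 33084×8 + 167×4 + 2075×2 = 5630 + 633 + 81350 + 264672 + 668 + 4150 = 357103
ΣP(Jan 2020)·Q(Feb 2020) = 1977×2 + 246×3 + 10713×10 + 25680×8 + 207×4 + 2023×2 = 3954 + 738 + 107130 + 205440 + 828 + 4046 = 322136
Index = 357103 / 322136 × 100 = 110.8547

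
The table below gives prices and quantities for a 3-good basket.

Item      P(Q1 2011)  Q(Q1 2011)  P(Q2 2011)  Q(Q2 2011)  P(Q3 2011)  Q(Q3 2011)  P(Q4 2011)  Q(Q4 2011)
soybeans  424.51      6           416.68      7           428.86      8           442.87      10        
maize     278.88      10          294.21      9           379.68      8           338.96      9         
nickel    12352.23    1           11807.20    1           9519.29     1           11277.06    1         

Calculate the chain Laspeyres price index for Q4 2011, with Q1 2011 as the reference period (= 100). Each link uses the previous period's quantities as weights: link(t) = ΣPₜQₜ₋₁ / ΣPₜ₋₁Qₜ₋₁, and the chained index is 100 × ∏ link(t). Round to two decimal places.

98.11

Link Q1 2011→Q2 2011:
ΣP(Q2 2011)Q(Q1 2011) = 416.68×6 + 294.21×10 + 11807.20×1 = 2500.08 + 2942.1 + 11807.2 = 17249.38
ΣP(Q1 2011)Q(Q1 2011) = 424.51×6 + 278.88×10 + 12352.23×1 = 2547.06 + 2788.8 + 12352.23 = 17688.09
link = 17249.38/17688.09 = 0.975197
Link Q2 2011→Q3 2011:
ΣP(Q3 2011)Q(Q2 2011) = 428.86×7 + 379.68×9 + 9519.29×1 = 3002.02 + 3417.12 + 9519.29 = 15938.43
ΣP(Q2 2011)Q(Q2 2011) = 416.68×7 + 294.21×9 + 11807.20×1 = 2916.76 + 2647.89 + 11807.2 = 17371.85
link = 15938.43/17371.85 = 0.917486
Link Q3 2011→Q4 2011:
ΣP(Q4 2011)Q(Q3 2011) = 442.87×8 + 338.96×8 + 11277.06×1 = 3542.96 + 2711.68 + 11277.06 = 17531.7
ΣP(Q3 2011)Q(Q3 2011) = 428.86×8 + 379.68×8 + 9519.29×1 = 3430.88 + 3037.44 + 9519.29 = 15987.61
link = 17531.7/15987.61 = 1.096580
Chained index = 100 × 0.975197 × 0.917486 × 1.096580 = 98.1143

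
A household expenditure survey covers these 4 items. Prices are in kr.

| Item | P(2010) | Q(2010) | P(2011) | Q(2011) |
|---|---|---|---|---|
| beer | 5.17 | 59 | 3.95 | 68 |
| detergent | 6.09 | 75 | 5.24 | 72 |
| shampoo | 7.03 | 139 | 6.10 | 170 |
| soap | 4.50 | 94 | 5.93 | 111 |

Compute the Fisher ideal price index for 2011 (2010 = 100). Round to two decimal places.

94.09

Laspeyres component (base-period weights):
ΣP(2011)Q(2010) = 3.95×59 + 5.24×75 + 6.10×139 + 5.93×94 = 233.05 + 393 + 847.9 + 557.42 = 2031.37
ΣP(2010)Q(2010) = 5.17×59 + 6.09×75 + 7.03×139 + 4.50×94 = 305.03 + 456.75 + 977.17 + 423 = 2161.95
L = 2031.37 / 2161.95 × 100 = 93.9601
Paasche component (current-period weights):
ΣP(2011)Q(2011) = 3.95×68 + 5.24×72 + 6.10×170 + 5.93×111 = 268.6 + 377.28 + 1037 + 658.23 = 2341.11
ΣP(2010)Q(2011) = 5.17×68 + 6.09×72 + 7.03×170 + 4.50×111 = 351.56 + 438.48 + 1195.1 + 499.5 = 2484.64
P = 2341.11 / 2484.64 × 100 = 94.2233
Fisher = √(L × P) = √(93.9601 × 94.2233) = 94.0916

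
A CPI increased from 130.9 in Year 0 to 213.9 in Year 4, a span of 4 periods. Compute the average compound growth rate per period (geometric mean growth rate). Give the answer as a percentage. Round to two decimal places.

13.06%

Growth factor = (213.9/130.9)^(1/4) = (1.634072)^(1/4) = 1.130623
Growth rate = 1.130623 − 1 = 0.130623 = 13.0623%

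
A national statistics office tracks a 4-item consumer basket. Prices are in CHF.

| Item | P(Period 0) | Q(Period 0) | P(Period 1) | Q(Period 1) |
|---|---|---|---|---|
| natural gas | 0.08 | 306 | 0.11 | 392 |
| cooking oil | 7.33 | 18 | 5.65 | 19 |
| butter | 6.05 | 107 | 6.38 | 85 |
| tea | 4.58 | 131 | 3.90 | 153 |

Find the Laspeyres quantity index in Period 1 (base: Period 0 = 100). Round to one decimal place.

Laspeyres quantity index uses base-period prices as weights.
ΣP(Period 0)·Q(Period 1) = 0.08×392 + 7.33×19 + 6.05×85 + 4.58×153 = 31.36 + 139.27 + 514.25 + 700.74 = 1385.62
ΣP(Period 0)·Q(Period 0) = 0.08×306 + 7.33×18 + 6.05×107 + 4.58×131 = 24.48 + 131.94 + 647.35 + 599.98 = 1403.75
Index = 1385.62 / 1403.75 × 100 = 98.7085

98.7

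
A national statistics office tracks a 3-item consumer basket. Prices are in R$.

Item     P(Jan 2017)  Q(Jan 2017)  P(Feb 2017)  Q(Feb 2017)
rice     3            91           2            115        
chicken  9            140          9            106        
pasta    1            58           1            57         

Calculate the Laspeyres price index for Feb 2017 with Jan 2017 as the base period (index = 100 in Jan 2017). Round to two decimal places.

94.28

Laspeyres price index uses base-period quantities as weights.
ΣP(Feb 2017)·Q(Jan 2017) = 2×91 + 9×140 + 1×58 = 182 + 1260 + 58 = 1500
ΣP(Jan 2017)·Q(Jan 2017) = 3×91 + 9×140 + 1×58 = 273 + 1260 + 58 = 1591
Index = 1500 / 1591 × 100 = 94.2803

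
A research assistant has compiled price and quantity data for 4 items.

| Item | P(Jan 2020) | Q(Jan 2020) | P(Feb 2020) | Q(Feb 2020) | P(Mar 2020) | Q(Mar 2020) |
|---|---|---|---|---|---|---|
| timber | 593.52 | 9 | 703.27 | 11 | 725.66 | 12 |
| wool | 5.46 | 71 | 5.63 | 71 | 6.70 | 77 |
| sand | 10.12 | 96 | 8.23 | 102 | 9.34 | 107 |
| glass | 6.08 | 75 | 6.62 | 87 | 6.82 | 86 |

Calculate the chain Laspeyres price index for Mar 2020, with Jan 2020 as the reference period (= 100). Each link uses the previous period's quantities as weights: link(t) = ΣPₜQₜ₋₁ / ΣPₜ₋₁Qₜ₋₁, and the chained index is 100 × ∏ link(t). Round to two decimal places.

Link Jan 2020→Feb 2020:
ΣP(Feb 2020)Q(Jan 2020) = 703.27×9 + 5.63×71 + 8.23×96 + 6.62×75 = 6329.43 + 399.73 + 790.08 + 496.5 = 8015.74
ΣP(Jan 2020)Q(Jan 2020) = 593.52×9 + 5.46×71 + 10.12×96 + 6.08×75 = 5341.68 + 387.66 + 971.52 + 456 = 7156.86
link = 8015.74/7156.86 = 1.120008
Link Feb 2020→Mar 2020:
ΣP(Mar 2020)Q(Feb 2020) = 725.66×11 + 6.70×71 + 9.34×102 + 6.82×87 = 7982.26 + 475.7 + 952.68 + 593.34 = 10003.98
ΣP(Feb 2020)Q(Feb 2020) = 703.27×11 + 5.63×71 + 8.23×102 + 6.62×87 = 7735.97 + 399.73 + 839.46 + 575.94 = 9551.1
link = 10003.98/9551.1 = 1.047417
Chained index = 100 × 1.120008 × 1.047417 = 117.3115

117.31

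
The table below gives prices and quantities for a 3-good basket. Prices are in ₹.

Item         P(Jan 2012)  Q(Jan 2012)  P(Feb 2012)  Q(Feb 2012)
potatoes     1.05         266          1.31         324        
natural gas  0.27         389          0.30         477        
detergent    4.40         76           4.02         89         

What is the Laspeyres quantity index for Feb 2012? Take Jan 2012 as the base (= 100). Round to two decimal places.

Laspeyres quantity index uses base-period prices as weights.
ΣP(Jan 2012)·Q(Feb 2012) = 1.05×324 + 0.27×477 + 4.40×89 = 340.2 + 128.79 + 391.6 = 860.59
ΣP(Jan 2012)·Q(Jan 2012) = 1.05×266 + 0.27×389 + 4.40×76 = 279.3 + 105.03 + 334.4 = 718.73
Index = 860.59 / 718.73 × 100 = 119.7376

119.74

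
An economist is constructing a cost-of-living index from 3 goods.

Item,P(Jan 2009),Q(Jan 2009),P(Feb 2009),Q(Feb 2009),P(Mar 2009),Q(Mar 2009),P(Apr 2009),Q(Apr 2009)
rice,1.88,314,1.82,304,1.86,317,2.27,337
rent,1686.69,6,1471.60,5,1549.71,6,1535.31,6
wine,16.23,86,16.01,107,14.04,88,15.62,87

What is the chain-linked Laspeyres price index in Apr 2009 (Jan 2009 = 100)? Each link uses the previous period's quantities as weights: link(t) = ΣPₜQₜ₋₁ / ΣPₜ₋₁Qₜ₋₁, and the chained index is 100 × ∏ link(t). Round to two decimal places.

Link Jan 2009→Feb 2009:
ΣP(Feb 2009)Q(Jan 2009) = 1.82×314 + 1471.60×6 + 16.01×86 = 571.48 + 8829.6 + 1376.86 = 10777.94
ΣP(Jan 2009)Q(Jan 2009) = 1.88×314 + 1686.69×6 + 16.23×86 = 590.32 + 10120.14 + 1395.78 = 12106.24
link = 10777.94/12106.24 = 0.890280
Link Feb 2009→Mar 2009:
ΣP(Mar 2009)Q(Feb 2009) = 1.86×304 + 1549.71×5 + 14.04×107 = 565.44 + 7748.55 + 1502.28 = 9816.27
ΣP(Feb 2009)Q(Feb 2009) = 1.82×304 + 1471.60×5 + 16.01×107 = 553.28 + 7358 + 1713.07 = 9624.35
link = 9816.27/9624.35 = 1.019941
Link Mar 2009→Apr 2009:
ΣP(Apr 2009)Q(Mar 2009) = 2.27×317 + 1535.31×6 + 15.62×88 = 719.59 + 9211.86 + 1374.56 = 11306.01
ΣP(Mar 2009)Q(Mar 2009) = 1.86×317 + 1549.71×6 + 14.04×88 = 589.62 + 9298.26 + 1235.52 = 11123.4
link = 11306.01/11123.4 = 1.016417
Chained index = 100 × 0.890280 × 1.019941 × 1.016417 = 92.2940

92.29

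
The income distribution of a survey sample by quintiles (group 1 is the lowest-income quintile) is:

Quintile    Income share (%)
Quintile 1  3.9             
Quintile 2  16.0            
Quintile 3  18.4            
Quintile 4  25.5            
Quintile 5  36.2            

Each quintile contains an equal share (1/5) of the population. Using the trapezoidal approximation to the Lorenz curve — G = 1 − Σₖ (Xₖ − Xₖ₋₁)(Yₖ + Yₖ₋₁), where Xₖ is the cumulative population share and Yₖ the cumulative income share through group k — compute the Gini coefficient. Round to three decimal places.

0.296

Cumulative income shares Yₖ: 0.0390, 0.1990, 0.3830, 0.6380, 1.0000
Σ (Xₖ−Xₖ₋₁)(Yₖ+Yₖ₋₁) = (1/5)(0.0390+0.0000) + (1/5)(0.1990+0.0390) + (1/5)(0.3830+0.1990) + (1/5)(0.6380+0.3830) + (1/5)(1.0000+0.6380)
  = 0.0078 + 0.0476 + 0.1164 + 0.2042 + 0.3276 = 0.7036
G = 1 − 0.7036 = 0.2964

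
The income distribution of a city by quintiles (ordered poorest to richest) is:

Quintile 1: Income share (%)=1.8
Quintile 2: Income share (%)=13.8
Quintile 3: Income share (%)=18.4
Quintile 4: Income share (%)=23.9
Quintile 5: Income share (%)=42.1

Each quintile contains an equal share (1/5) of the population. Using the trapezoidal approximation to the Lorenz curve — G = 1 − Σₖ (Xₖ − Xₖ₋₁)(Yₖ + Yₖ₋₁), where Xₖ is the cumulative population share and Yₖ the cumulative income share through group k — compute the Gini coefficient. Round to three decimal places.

Cumulative income shares Yₖ: 0.0180, 0.1560, 0.3400, 0.5790, 1.0000
Σ (Xₖ−Xₖ₋₁)(Yₖ+Yₖ₋₁) = (1/5)(0.0180+0.0000) + (1/5)(0.1560+0.0180) + (1/5)(0.3400+0.1560) + (1/5)(0.5790+0.3400) + (1/5)(1.0000+0.5790)
  = 0.0036 + 0.0348 + 0.0992 + 0.1838 + 0.3158 = 0.6372
G = 1 − 0.6372 = 0.3628

0.363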